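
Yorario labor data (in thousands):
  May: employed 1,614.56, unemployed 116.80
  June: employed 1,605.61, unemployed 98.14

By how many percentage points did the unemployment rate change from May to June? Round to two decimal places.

The unemployment rate changed by −0.99 percentage points.

May: labor force = 1,614.56 + 116.80 = 1,731.36; u = 116.80/1,731.36 = 6.75%.
June: labor force = 1,605.61 + 98.14 = 1,703.75; u = 98.14/1,703.75 = 5.76%.
Change = 5.76% − 6.75% = −0.99 pp.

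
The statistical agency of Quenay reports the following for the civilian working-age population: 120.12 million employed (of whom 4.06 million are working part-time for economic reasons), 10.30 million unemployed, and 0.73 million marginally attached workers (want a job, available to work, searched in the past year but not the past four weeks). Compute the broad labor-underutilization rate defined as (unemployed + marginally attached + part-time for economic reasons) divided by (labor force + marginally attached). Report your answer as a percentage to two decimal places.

Labor force = 120.12 + 10.30 = 130.42 million.
Numerator = 10.30 + 0.73 + 4.06 = 15.09 million.
Denominator = 130.42 + 0.73 = 131.15 million.
Broad rate = 15.09 / 131.15 = 11.51%.

Broad underutilization rate ≈ 11.51%.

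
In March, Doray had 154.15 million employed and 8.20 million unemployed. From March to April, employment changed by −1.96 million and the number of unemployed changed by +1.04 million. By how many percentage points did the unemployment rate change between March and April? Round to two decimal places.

March: labor force = 154.15 + 8.20 = 162.35; u = 8.20/162.35 = 5.05%.
April: labor force = 152.19 + 9.24 = 161.43; u = 9.24/161.43 = 5.72%.
Change = 5.72% − 5.05% = +0.67 pp.

The unemployment rate changed by +0.67 percentage points.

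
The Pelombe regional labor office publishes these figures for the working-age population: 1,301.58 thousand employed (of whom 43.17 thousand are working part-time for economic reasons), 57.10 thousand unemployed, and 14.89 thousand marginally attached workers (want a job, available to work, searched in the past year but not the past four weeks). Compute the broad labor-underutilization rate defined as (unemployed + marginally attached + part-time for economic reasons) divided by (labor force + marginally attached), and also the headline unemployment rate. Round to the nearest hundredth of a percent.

Labor force = 1,301.58 + 57.10 = 1,358.68 thousand.
Numerator = 57.10 + 14.89 + 43.17 = 115.16 thousand.
Denominator = 1,358.68 + 14.89 = 1,373.57 thousand.
Broad rate = 115.16 / 1,373.57 = 8.38%.
Headline unemployment rate = 57.10 / 1,358.68 = 4.20%.

Broad underutilization rate ≈ 8.38%; headline unemployment rate ≈ 4.20%.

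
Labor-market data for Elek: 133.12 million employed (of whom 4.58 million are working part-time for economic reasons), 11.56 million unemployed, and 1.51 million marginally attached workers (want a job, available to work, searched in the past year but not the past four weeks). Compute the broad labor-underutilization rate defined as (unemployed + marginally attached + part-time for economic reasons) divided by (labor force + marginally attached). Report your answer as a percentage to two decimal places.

Broad underutilization rate ≈ 12.07%.

Labor force = 133.12 + 11.56 = 144.68 million.
Numerator = 11.56 + 1.51 + 4.58 = 17.65 million.
Denominator = 144.68 + 1.51 = 146.19 million.
Broad rate = 17.65 / 146.19 = 12.07%.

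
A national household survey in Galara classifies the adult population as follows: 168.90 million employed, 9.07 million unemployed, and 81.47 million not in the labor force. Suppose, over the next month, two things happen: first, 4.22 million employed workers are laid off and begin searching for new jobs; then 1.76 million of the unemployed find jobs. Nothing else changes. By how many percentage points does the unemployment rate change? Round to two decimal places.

The unemployment rate changes by +1.38 percentage points.

Initially, labor force = 168.90 + 9.07 = 177.97 million, so u = 9.07/177.97 = 5.10%.
After the first change, employed falls and unemployed rises by 4.22; labor force unchanged → E = 164.68, U = 13.29, labor force = 177.97 million.
After the second change, unemployed falls and employed rises by 1.76; labor force unchanged → E = 166.44, U = 11.53, labor force = 177.97 million.
New unemployment rate = 11.53 / 177.97 = 6.48%.
Change = 6.48% − 5.10% = +1.38 percentage points.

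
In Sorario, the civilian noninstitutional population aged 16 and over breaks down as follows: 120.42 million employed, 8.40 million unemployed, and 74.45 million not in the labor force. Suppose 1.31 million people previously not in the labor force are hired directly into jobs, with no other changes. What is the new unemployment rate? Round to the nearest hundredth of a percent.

Initially, labor force = 120.42 + 8.40 = 128.82 million, so u = 8.40/128.82 = 6.52%.
After the change, employed and labor force both rise by 1.31; unemployed unchanged → E = 121.73, U = 8.40, labor force = 130.13 million.
New unemployment rate = 8.40 / 130.13 = 6.46%.

New unemployment rate ≈ 6.46%.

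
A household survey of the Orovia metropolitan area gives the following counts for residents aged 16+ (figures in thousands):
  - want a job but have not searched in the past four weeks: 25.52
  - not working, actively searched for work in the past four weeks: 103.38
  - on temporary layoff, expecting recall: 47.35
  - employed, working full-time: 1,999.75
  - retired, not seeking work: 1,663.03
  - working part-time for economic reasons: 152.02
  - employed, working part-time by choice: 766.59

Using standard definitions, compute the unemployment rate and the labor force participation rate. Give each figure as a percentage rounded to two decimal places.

Unemployment rate ≈ 4.91%; labor force participation rate ≈ 64.51%.

Employed = 1,999.75 + 152.02 + 766.59 = 2,918.36 thousand (anyone who worked, including part-time for economic reasons, counts as employed).
Unemployed = 103.38 + 47.35 = 150.73 thousand (jobless and actively searching, or on temporary layoff).
Labor force = 2,918.36 + 150.73 = 3,069.09 thousand.
Not in labor force = 25.52 + 1,663.03 = 1,688.55 thousand (those not working and not actively searching are outside the labor force — including those who want a job but have given up searching).
Civilian working-age population = 3,069.09 + 1,688.55 = 4,757.64 thousand.
Unemployment rate = 150.73 / 3,069.09 = 4.91%.
Labor force participation rate = 3,069.09 / 4,757.64 = 64.51%.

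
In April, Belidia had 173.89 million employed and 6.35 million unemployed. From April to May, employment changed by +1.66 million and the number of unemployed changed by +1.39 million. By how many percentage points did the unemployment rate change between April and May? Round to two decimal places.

The unemployment rate changed by +0.70 percentage points.

April: labor force = 173.89 + 6.35 = 180.24; u = 6.35/180.24 = 3.52%.
May: labor force = 175.55 + 7.74 = 183.29; u = 7.74/183.29 = 4.22%.
Change = 4.22% − 3.52% = +0.70 pp.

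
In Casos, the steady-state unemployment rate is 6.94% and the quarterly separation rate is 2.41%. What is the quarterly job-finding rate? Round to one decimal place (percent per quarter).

Job-finding rate ≈ 32.3% per quarter.

From u* = s/(s+f): f = s·(1−u)/u.
f = 2.41 × (1 − 0.0694) / 0.0694 = 2.2427 / 0.0694 ≈ 32.3% per quarter.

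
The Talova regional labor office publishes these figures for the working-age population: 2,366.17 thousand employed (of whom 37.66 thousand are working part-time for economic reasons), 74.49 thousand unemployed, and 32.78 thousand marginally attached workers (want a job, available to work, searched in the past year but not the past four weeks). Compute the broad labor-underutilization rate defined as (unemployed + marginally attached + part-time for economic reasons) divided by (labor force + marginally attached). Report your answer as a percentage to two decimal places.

Broad underutilization rate ≈ 5.86%.

Labor force = 2,366.17 + 74.49 = 2,440.66 thousand.
Numerator = 74.49 + 32.78 + 37.66 = 144.93 thousand.
Denominator = 2,440.66 + 32.78 = 2,473.44 thousand.
Broad rate = 144.93 / 2,473.44 = 5.86%.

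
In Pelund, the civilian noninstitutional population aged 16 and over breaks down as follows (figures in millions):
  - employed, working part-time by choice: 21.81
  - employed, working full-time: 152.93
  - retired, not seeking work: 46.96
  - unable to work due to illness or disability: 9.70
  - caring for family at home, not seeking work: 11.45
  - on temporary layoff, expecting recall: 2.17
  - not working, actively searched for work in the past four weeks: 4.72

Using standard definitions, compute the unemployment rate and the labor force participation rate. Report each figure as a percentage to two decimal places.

Unemployment rate ≈ 3.79%; labor force participation rate ≈ 72.73%.

Employed = 21.81 + 152.93 = 174.74 million.
Unemployed = 2.17 + 4.72 = 6.89 million (jobless and actively searching, or on temporary layoff).
Labor force = 174.74 + 6.89 = 181.63 million.
Not in labor force = 46.96 + 9.70 + 11.45 = 68.11 million (those not working and not actively searching are outside the labor force).
Civilian working-age population = 181.63 + 68.11 = 249.74 million.
Unemployment rate = 6.89 / 181.63 = 3.79%.
Labor force participation rate = 181.63 / 249.74 = 72.73%.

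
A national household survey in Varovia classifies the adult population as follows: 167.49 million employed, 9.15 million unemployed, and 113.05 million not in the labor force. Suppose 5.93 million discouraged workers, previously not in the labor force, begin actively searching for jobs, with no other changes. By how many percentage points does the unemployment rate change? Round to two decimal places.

Initially, labor force = 167.49 + 9.15 = 176.64 million, so u = 9.15/176.64 = 5.18%.
After the change, unemployed and labor force both rise by 5.93 → E = 167.49, U = 15.08, labor force = 182.57 million.
New unemployment rate = 15.08 / 182.57 = 8.26%.
Change = 8.26% − 5.18% = +3.08 percentage points.

The unemployment rate changes by +3.08 percentage points.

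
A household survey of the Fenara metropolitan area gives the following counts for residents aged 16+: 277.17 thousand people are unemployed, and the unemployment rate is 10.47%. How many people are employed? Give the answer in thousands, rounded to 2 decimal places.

About 2,370.11 thousand are employed.

Labor force = U / u = 277.17 / 0.1047 ≈ 2,647.28 thousand.
Employed = labor force − unemployed = 2,647.28 − 277.17 = 2,370.11 thousand.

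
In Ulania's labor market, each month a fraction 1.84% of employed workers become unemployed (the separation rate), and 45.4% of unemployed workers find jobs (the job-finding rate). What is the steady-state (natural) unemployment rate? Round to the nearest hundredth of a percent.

At steady state the flows balance: s·E = f·U, so U/(E+U) = s/(s+f).
u* = 1.84 / (1.84 + 45.4) = 1.84 / 47.24 = 3.90%.

Steady-state unemployment rate ≈ 3.90%.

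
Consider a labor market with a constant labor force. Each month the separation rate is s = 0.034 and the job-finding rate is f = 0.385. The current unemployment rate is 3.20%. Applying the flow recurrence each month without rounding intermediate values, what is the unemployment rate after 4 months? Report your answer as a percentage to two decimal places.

With a fixed labor force, u_{t+1} = u_t + s·(1−u_t) − f·u_t = u_t·(1−s−f) + s.
Here 1−s−f = 0.581 and s = 0.034.
u_1 = 0.032000 × 0.581 + 0.034 = 0.052592.
u_2 = 0.052592 × 0.581 + 0.034 = 0.064556.
u_3 = 0.064556 × 0.581 + 0.034 = 0.071507.
u_4 = 0.071507 × 0.581 + 0.034 = 0.075546.

Unemployment rate after four months ≈ 7.55%.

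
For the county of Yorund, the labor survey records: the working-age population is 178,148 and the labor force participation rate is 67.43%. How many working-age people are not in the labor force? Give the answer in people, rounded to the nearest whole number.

Share not in the labor force = 1 − 0.6743 = 0.3257.
Not in labor force = 0.3257 × 178,148 ≈ 58,023.

About 58,023 are not in the labor force.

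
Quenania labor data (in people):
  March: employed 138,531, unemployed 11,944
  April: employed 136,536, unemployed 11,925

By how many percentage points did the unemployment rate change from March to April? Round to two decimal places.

The unemployment rate changed by +0.09 percentage points.

March: labor force = 138,531 + 11,944 = 150,475; u = 11,944/150,475 = 7.94%.
April: labor force = 136,536 + 11,925 = 148,461; u = 11,925/148,461 = 8.03%.
Change = 8.03% − 7.94% = +0.09 pp.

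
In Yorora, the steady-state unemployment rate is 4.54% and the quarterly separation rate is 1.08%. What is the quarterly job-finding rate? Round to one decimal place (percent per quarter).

Job-finding rate ≈ 22.7% per quarter.

From u* = s/(s+f): f = s·(1−u)/u.
f = 1.08 × (1 − 0.0454) / 0.0454 = 1.0310 / 0.0454 ≈ 22.7% per quarter.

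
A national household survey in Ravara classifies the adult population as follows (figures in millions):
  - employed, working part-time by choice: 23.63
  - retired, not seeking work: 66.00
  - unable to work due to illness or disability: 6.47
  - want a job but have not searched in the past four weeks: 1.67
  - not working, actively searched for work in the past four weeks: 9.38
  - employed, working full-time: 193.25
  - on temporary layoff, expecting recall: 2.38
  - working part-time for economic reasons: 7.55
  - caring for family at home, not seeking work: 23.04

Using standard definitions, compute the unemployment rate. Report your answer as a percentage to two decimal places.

Employed = 23.63 + 193.25 + 7.55 = 224.43 million (anyone who worked, including part-time for economic reasons, counts as employed).
Unemployed = 9.38 + 2.38 = 11.76 million (jobless and actively searching, or on temporary layoff).
Labor force = 224.43 + 11.76 = 236.19 million.
Unemployment rate = 11.76 / 236.19 = 4.98%.

Unemployment rate ≈ 4.98%.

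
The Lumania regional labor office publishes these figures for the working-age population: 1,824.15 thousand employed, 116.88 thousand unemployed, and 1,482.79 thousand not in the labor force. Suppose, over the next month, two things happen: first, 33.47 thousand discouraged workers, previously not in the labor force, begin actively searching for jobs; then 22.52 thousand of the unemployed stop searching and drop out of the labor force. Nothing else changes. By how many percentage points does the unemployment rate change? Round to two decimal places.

The unemployment rate changes by +0.53 percentage points.

Initially, labor force = 1,824.15 + 116.88 = 1,941.03 thousand, so u = 116.88/1,941.03 = 6.02%.
After the first change, unemployed and labor force both rise by 33.47 → E = 1,824.15, U = 150.35, labor force = 1,974.50 thousand.
After the second change, unemployed and labor force both fall by 22.52 → E = 1,824.15, U = 127.83, labor force = 1,951.98 thousand.
New unemployment rate = 127.83 / 1,951.98 = 6.55%.
Change = 6.55% − 6.02% = +0.53 percentage points.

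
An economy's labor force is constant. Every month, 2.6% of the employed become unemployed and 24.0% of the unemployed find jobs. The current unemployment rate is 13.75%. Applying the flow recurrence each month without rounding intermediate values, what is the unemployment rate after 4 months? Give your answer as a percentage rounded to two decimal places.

Unemployment rate after four months ≈ 10.93%.

With a fixed labor force, u_{t+1} = u_t + s·(1−u_t) − f·u_t = u_t·(1−s−f) + s.
Here 1−s−f = 0.734 and s = 0.026.
u_1 = 0.137500 × 0.734 + 0.026 = 0.126925.
u_2 = 0.126925 × 0.734 + 0.026 = 0.119163.
u_3 = 0.119163 × 0.734 + 0.026 = 0.113466.
u_4 = 0.113466 × 0.734 + 0.026 = 0.109284.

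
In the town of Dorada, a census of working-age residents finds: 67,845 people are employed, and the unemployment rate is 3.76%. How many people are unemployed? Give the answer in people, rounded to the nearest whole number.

About 2,651 are unemployed.

Let U be the number unemployed. The labor force is E + U, and U/(E+U) = 0.0376.
So U = 0.0376 × 67,845 / (1 − 0.0376) = 2550.97 / 0.9624 ≈ 2,651.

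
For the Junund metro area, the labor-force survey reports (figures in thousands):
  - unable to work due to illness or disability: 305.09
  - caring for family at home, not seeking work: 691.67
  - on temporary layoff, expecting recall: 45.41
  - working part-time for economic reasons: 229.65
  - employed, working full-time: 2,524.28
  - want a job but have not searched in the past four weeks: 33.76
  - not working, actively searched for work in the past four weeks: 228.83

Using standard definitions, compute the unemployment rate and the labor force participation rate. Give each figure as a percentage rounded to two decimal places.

Employed = 229.65 + 2,524.28 = 2,753.93 thousand (anyone who worked, including part-time for economic reasons, counts as employed).
Unemployed = 45.41 + 228.83 = 274.24 thousand (jobless and actively searching, or on temporary layoff).
Labor force = 2,753.93 + 274.24 = 3,028.17 thousand.
Not in labor force = 305.09 + 691.67 + 33.76 = 1,030.52 thousand (those not working and not actively searching are outside the labor force — including those who want a job but have given up searching).
Civilian working-age population = 3,028.17 + 1,030.52 = 4,058.69 thousand.
Unemployment rate = 274.24 / 3,028.17 = 9.06%.
Labor force participation rate = 3,028.17 / 4,058.69 = 74.61%.

Unemployment rate ≈ 9.06%; labor force participation rate ≈ 74.61%.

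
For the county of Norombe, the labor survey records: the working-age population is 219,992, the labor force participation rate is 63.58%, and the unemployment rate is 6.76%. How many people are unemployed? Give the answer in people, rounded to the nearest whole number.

Labor force = 0.6358 × 219,992 = 139,871.
Unemployed = 0.0676 × 139,871 ≈ 9,455.

About 9,455 are unemployed.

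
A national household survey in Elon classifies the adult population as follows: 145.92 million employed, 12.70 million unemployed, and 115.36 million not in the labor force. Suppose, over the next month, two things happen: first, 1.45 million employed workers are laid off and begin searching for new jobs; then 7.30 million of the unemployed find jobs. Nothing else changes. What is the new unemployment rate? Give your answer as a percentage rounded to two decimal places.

Initially, labor force = 145.92 + 12.70 = 158.62 million, so u = 12.70/158.62 = 8.01%.
After the first change, employed falls and unemployed rises by 1.45; labor force unchanged → E = 144.47, U = 14.15, labor force = 158.62 million.
After the second change, unemployed falls and employed rises by 7.30; labor force unchanged → E = 151.77, U = 6.85, labor force = 158.62 million.
New unemployment rate = 6.85 / 158.62 = 4.32%.

New unemployment rate ≈ 4.32%.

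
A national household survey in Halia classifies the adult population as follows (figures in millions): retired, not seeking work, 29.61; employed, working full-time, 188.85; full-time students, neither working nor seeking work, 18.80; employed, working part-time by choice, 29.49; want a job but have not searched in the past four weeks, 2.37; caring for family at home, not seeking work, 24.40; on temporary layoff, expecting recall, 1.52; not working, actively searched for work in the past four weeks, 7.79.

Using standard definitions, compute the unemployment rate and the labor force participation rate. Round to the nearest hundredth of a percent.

Employed = 188.85 + 29.49 = 218.34 million.
Unemployed = 1.52 + 7.79 = 9.31 million (jobless and actively searching, or on temporary layoff).
Labor force = 218.34 + 9.31 = 227.65 million.
Not in labor force = 29.61 + 18.80 + 2.37 + 24.40 = 75.18 million (those not working and not actively searching are outside the labor force — including those who want a job but have given up searching).
Civilian working-age population = 227.65 + 75.18 = 302.83 million.
Unemployment rate = 9.31 / 227.65 = 4.09%.
Labor force participation rate = 227.65 / 302.83 = 75.17%.

Unemployment rate ≈ 4.09%; labor force participation rate ≈ 75.17%.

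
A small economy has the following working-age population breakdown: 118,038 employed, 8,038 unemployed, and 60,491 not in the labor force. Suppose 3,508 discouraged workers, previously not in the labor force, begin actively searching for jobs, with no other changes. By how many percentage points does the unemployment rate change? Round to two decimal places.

The unemployment rate changes by +2.53 percentage points.

Initially, labor force = 118,038 + 8,038 = 126,076, so u = 8,038/126,076 = 6.38%.
After the change, unemployed and labor force both rise by 3,508 → E = 118,038, U = 11,546, labor force = 129,584.
New unemployment rate = 11,546 / 129,584 = 8.91%.
Change = 8.91% − 6.38% = +2.53 percentage points.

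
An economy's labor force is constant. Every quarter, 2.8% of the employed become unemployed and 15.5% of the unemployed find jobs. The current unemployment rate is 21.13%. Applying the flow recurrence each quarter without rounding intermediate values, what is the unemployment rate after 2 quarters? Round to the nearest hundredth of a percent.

With a fixed labor force, u_{t+1} = u_t + s·(1−u_t) − f·u_t = u_t·(1−s−f) + s.
Here 1−s−f = 0.817 and s = 0.028.
u_1 = 0.211300 × 0.817 + 0.028 = 0.200632.
u_2 = 0.200632 × 0.817 + 0.028 = 0.191916.

Unemployment rate after two quarters ≈ 19.19%.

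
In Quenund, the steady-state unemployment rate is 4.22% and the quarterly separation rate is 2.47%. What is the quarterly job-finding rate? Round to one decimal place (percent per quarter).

Job-finding rate ≈ 56.1% per quarter.

From u* = s/(s+f): f = s·(1−u)/u.
f = 2.47 × (1 − 0.0422) / 0.0422 = 2.3658 / 0.0422 ≈ 56.1% per quarter.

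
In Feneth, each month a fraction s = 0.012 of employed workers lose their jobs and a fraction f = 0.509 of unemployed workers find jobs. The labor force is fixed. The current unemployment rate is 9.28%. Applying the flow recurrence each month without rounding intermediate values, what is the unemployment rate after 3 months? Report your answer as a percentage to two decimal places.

With a fixed labor force, u_{t+1} = u_t + s·(1−u_t) − f·u_t = u_t·(1−s−f) + s.
Here 1−s−f = 0.479 and s = 0.012.
u_1 = 0.092800 × 0.479 + 0.012 = 0.056451.
u_2 = 0.056451 × 0.479 + 0.012 = 0.039040.
u_3 = 0.039040 × 0.479 + 0.012 = 0.030700.

Unemployment rate after three months ≈ 3.07%.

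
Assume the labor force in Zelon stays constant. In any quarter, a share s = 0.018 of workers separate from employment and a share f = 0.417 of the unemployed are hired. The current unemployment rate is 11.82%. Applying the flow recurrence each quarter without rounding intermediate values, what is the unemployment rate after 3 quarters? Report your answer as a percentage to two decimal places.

With a fixed labor force, u_{t+1} = u_t + s·(1−u_t) − f·u_t = u_t·(1−s−f) + s.
Here 1−s−f = 0.565 and s = 0.018.
u_1 = 0.118200 × 0.565 + 0.018 = 0.084783.
u_2 = 0.084783 × 0.565 + 0.018 = 0.065902.
u_3 = 0.065902 × 0.565 + 0.018 = 0.055235.

Unemployment rate after three quarters ≈ 5.52%.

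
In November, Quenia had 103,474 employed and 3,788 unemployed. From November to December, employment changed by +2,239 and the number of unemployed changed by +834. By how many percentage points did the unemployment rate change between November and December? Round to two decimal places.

November: labor force = 103,474 + 3,788 = 107,262; u = 3,788/107,262 = 3.53%.
December: labor force = 105,713 + 4,622 = 110,335; u = 4,622/110,335 = 4.19%.
Change = 4.19% − 3.53% = +0.66 pp.

The unemployment rate changed by +0.66 percentage points.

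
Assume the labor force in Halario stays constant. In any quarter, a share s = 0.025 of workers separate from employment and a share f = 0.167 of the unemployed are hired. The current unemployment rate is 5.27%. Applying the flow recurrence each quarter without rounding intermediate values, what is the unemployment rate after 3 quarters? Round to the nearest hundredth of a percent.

With a fixed labor force, u_{t+1} = u_t + s·(1−u_t) − f·u_t = u_t·(1−s−f) + s.
Here 1−s−f = 0.808 and s = 0.025.
u_1 = 0.052700 × 0.808 + 0.025 = 0.067582.
u_2 = 0.067582 × 0.808 + 0.025 = 0.079606.
u_3 = 0.079606 × 0.808 + 0.025 = 0.089322.

Unemployment rate after three quarters ≈ 8.93%.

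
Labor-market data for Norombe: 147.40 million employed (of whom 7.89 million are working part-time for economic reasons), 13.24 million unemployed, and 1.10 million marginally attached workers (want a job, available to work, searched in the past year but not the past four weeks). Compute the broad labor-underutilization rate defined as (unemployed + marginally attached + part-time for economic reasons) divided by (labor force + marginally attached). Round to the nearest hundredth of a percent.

Labor force = 147.40 + 13.24 = 160.64 million.
Numerator = 13.24 + 1.10 + 7.89 = 22.23 million.
Denominator = 160.64 + 1.10 = 161.74 million.
Broad rate = 22.23 / 161.74 = 13.74%.

Broad underutilization rate ≈ 13.74%.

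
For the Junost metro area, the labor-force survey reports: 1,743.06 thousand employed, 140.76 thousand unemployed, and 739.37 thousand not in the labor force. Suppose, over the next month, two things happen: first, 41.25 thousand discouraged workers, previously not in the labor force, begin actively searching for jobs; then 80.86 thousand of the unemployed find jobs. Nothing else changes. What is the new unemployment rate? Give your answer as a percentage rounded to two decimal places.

New unemployment rate ≈ 5.25%.

Initially, labor force = 1,743.06 + 140.76 = 1,883.82 thousand, so u = 140.76/1,883.82 = 7.47%.
After the first change, unemployed and labor force both rise by 41.25 → E = 1,743.06, U = 182.01, labor force = 1,925.07 thousand.
After the second change, unemployed falls and employed rises by 80.86; labor force unchanged → E = 1,823.92, U = 101.15, labor force = 1,925.07 thousand.
New unemployment rate = 101.15 / 1,925.07 = 5.25%.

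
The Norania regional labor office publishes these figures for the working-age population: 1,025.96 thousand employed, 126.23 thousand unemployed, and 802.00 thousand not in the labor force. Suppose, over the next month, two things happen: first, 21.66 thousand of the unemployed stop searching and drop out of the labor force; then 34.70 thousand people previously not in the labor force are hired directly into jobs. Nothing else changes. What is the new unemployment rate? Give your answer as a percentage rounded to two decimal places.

Initially, labor force = 1,025.96 + 126.23 = 1,152.19 thousand, so u = 126.23/1,152.19 = 10.96%.
After the first change, unemployed and labor force both fall by 21.66 → E = 1,025.96, U = 104.57, labor force = 1,130.53 thousand.
After the second change, employed and labor force both rise by 34.70; unemployed unchanged → E = 1,060.66, U = 104.57, labor force = 1,165.23 thousand.
New unemployment rate = 104.57 / 1,165.23 = 8.97%.

New unemployment rate ≈ 8.97%.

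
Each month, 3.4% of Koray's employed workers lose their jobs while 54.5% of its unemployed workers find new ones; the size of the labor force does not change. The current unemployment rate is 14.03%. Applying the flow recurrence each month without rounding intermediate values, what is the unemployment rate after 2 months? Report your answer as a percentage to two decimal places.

With a fixed labor force, u_{t+1} = u_t + s·(1−u_t) − f·u_t = u_t·(1−s−f) + s.
Here 1−s−f = 0.421 and s = 0.034.
u_1 = 0.140300 × 0.421 + 0.034 = 0.093066.
u_2 = 0.093066 × 0.421 + 0.034 = 0.073181.

Unemployment rate after two months ≈ 7.32%.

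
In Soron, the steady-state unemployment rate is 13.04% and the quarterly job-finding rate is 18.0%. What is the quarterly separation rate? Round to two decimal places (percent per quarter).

From u* = s/(s+f): s = u·f/(1−u).
s = 0.1304 × 18.0 / (1 − 0.1304) = 2.3472 / 0.8696 ≈ 2.70% per quarter.

Separation rate ≈ 2.70% per quarter.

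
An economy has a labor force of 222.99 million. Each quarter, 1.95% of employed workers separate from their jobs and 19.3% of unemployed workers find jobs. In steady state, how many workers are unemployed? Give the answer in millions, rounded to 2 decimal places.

About 20.46 million are unemployed in steady state.

Steady-state unemployment rate u* = s/(s+f) = 1.95/(1.95+19.3) = 0.091765.
Unemployed = u* × labor force = 0.091765 × 222.99 ≈ 20.46 million.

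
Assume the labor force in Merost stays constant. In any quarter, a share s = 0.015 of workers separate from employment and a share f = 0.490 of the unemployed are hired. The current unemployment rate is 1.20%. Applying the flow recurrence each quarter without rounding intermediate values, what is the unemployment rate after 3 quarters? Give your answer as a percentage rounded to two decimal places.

Unemployment rate after three quarters ≈ 2.76%.

With a fixed labor force, u_{t+1} = u_t + s·(1−u_t) − f·u_t = u_t·(1−s−f) + s.
Here 1−s−f = 0.495 and s = 0.015.
u_1 = 0.012000 × 0.495 + 0.015 = 0.020940.
u_2 = 0.020940 × 0.495 + 0.015 = 0.025365.
u_3 = 0.025365 × 0.495 + 0.015 = 0.027556.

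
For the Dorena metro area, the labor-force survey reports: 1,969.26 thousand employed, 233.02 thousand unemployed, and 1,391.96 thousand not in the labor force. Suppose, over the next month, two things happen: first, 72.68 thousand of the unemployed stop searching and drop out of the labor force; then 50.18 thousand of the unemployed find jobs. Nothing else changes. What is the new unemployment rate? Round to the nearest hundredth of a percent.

New unemployment rate ≈ 5.17%.

Initially, labor force = 1,969.26 + 233.02 = 2,202.28 thousand, so u = 233.02/2,202.28 = 10.58%.
After the first change, unemployed and labor force both fall by 72.68 → E = 1,969.26, U = 160.34, labor force = 2,129.60 thousand.
After the second change, unemployed falls and employed rises by 50.18; labor force unchanged → E = 2,019.44, U = 110.16, labor force = 2,129.60 thousand.
New unemployment rate = 110.16 / 2,129.60 = 5.17%.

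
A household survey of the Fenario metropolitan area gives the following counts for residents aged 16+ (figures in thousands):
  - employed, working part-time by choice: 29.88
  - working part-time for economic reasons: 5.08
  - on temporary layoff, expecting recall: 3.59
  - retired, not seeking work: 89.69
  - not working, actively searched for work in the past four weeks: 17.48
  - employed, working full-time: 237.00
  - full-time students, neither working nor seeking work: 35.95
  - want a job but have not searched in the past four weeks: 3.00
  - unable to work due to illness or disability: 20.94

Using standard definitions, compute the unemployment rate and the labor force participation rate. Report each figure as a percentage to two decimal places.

Employed = 29.88 + 5.08 + 237.00 = 271.96 thousand (anyone who worked, including part-time for economic reasons, counts as employed).
Unemployed = 3.59 + 17.48 = 21.07 thousand (jobless and actively searching, or on temporary layoff).
Labor force = 271.96 + 21.07 = 293.03 thousand.
Not in labor force = 89.69 + 35.95 + 3.00 + 20.94 = 149.58 thousand (those not working and not actively searching are outside the labor force — including those who want a job but have given up searching).
Civilian working-age population = 293.03 + 149.58 = 442.61 thousand.
Unemployment rate = 21.07 / 293.03 = 7.19%.
Labor force participation rate = 293.03 / 442.61 = 66.21%.

Unemployment rate ≈ 7.19%; labor force participation rate ≈ 66.21%.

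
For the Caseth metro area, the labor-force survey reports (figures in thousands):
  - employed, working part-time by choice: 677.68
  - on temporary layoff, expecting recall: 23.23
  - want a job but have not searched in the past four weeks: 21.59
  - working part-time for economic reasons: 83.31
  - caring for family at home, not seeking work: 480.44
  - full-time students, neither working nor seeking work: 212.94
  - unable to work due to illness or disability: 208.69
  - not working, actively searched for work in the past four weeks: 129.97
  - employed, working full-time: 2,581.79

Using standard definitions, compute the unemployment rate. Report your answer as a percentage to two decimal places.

Unemployment rate ≈ 4.38%.

Employed = 677.68 + 83.31 + 2,581.79 = 3,342.78 thousand (anyone who worked, including part-time for economic reasons, counts as employed).
Unemployed = 23.23 + 129.97 = 153.20 thousand (jobless and actively searching, or on temporary layoff).
Labor force = 3,342.78 + 153.20 = 3,495.98 thousand.
Unemployment rate = 153.20 / 3,495.98 = 4.38%.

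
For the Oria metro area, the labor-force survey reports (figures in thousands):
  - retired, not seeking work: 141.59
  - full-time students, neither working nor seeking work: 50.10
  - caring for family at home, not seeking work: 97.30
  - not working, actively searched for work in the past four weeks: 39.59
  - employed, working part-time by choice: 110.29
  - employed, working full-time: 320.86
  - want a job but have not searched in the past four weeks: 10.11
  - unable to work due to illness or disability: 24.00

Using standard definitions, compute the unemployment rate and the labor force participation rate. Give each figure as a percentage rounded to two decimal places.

Unemployment rate ≈ 8.41%; labor force participation rate ≈ 59.30%.

Employed = 110.29 + 320.86 = 431.15 thousand.
Unemployed = 39.59 thousand.
Labor force = 431.15 + 39.59 = 470.74 thousand.
Not in labor force = 141.59 + 50.10 + 97.30 + 10.11 + 24.00 = 323.10 thousand (those not working and not actively searching are outside the labor force — including those who want a job but have given up searching).
Civilian working-age population = 470.74 + 323.10 = 793.84 thousand.
Unemployment rate = 39.59 / 470.74 = 8.41%.
Labor force participation rate = 470.74 / 793.84 = 59.30%.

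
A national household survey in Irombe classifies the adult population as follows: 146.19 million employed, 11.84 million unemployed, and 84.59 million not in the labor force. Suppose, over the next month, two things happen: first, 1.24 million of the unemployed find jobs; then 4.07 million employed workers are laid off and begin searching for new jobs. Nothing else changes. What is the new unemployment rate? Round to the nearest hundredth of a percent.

Initially, labor force = 146.19 + 11.84 = 158.03 million, so u = 11.84/158.03 = 7.49%.
After the first change, unemployed falls and employed rises by 1.24; labor force unchanged → E = 147.43, U = 10.60, labor force = 158.03 million.
After the second change, employed falls and unemployed rises by 4.07; labor force unchanged → E = 143.36, U = 14.67, labor force = 158.03 million.
New unemployment rate = 14.67 / 158.03 = 9.28%.

New unemployment rate ≈ 9.28%.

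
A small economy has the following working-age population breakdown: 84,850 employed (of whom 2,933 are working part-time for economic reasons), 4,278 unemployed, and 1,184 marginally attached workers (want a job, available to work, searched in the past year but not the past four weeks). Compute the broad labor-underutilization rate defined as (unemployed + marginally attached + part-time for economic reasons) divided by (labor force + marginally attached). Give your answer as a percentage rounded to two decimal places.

Broad underutilization rate ≈ 9.30%.

Labor force = 84,850 + 4,278 = 89,128.
Numerator = 4,278 + 1,184 + 2,933 = 8,395.
Denominator = 89,128 + 1,184 = 90,312.
Broad rate = 8,395 / 90,312 = 9.30%.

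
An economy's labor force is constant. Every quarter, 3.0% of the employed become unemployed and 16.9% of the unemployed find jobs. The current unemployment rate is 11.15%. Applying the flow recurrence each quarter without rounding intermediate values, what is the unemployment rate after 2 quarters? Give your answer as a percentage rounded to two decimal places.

With a fixed labor force, u_{t+1} = u_t + s·(1−u_t) − f·u_t = u_t·(1−s−f) + s.
Here 1−s−f = 0.801 and s = 0.030.
u_1 = 0.111500 × 0.801 + 0.030 = 0.119312.
u_2 = 0.119312 × 0.801 + 0.030 = 0.125569.

Unemployment rate after two quarters ≈ 12.56%.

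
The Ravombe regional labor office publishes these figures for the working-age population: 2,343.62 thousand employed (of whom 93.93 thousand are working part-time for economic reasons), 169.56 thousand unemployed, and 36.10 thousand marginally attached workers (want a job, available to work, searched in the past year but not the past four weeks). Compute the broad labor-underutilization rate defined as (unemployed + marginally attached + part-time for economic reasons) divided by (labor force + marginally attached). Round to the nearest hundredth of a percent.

Broad underutilization rate ≈ 11.75%.

Labor force = 2,343.62 + 169.56 = 2,513.18 thousand.
Numerator = 169.56 + 36.10 + 93.93 = 299.59 thousand.
Denominator = 2,513.18 + 36.10 = 2,549.28 thousand.
Broad rate = 299.59 / 2,549.28 = 11.75%.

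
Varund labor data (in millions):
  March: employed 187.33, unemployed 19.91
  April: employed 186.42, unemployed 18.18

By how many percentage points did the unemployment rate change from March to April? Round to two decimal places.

March: labor force = 187.33 + 19.91 = 207.24; u = 19.91/207.24 = 9.61%.
April: labor force = 186.42 + 18.18 = 204.60; u = 18.18/204.60 = 8.89%.
Change = 8.89% − 9.61% = −0.72 pp.

The unemployment rate changed by −0.72 percentage points.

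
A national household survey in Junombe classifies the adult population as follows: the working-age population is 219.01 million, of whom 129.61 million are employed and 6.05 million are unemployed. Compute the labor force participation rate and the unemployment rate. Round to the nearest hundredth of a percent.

Labor force participation rate ≈ 61.94%; unemployment rate ≈ 4.46%.

Labor force = employed + unemployed = 129.61 + 6.05 = 135.66 million.
Unemployment rate = 6.05 / 135.66 = 4.46%.
Labor force participation rate = 135.66 / 219.01 = 61.94%.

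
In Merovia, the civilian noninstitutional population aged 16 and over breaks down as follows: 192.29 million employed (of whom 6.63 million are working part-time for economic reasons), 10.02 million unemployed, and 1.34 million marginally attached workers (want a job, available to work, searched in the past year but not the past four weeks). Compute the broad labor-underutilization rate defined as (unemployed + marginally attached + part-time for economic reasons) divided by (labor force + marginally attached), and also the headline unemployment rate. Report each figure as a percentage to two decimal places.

Labor force = 192.29 + 10.02 = 202.31 million.
Numerator = 10.02 + 1.34 + 6.63 = 17.99 million.
Denominator = 202.31 + 1.34 = 203.65 million.
Broad rate = 17.99 / 203.65 = 8.83%.
Headline unemployment rate = 10.02 / 202.31 = 4.95%.

Broad underutilization rate ≈ 8.83%; headline unemployment rate ≈ 4.95%.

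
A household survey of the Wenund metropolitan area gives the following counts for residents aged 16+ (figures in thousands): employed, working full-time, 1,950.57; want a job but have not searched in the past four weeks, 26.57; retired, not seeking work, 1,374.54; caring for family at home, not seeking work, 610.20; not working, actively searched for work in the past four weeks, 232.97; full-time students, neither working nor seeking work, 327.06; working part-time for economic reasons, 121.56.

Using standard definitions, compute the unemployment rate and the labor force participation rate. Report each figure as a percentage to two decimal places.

Employed = 1,950.57 + 121.56 = 2,072.13 thousand (anyone who worked, including part-time for economic reasons, counts as employed).
Unemployed = 232.97 thousand.
Labor force = 2,072.13 + 232.97 = 2,305.10 thousand.
Not in labor force = 26.57 + 1,374.54 + 610.20 + 327.06 = 2,338.37 thousand (those not working and not actively searching are outside the labor force — including those who want a job but have given up searching).
Civilian working-age population = 2,305.10 + 2,338.37 = 4,643.47 thousand.
Unemployment rate = 232.97 / 2,305.10 = 10.11%.
Labor force participation rate = 2,305.10 / 4,643.47 = 49.64%.

Unemployment rate ≈ 10.11%; labor force participation rate ≈ 49.64%.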